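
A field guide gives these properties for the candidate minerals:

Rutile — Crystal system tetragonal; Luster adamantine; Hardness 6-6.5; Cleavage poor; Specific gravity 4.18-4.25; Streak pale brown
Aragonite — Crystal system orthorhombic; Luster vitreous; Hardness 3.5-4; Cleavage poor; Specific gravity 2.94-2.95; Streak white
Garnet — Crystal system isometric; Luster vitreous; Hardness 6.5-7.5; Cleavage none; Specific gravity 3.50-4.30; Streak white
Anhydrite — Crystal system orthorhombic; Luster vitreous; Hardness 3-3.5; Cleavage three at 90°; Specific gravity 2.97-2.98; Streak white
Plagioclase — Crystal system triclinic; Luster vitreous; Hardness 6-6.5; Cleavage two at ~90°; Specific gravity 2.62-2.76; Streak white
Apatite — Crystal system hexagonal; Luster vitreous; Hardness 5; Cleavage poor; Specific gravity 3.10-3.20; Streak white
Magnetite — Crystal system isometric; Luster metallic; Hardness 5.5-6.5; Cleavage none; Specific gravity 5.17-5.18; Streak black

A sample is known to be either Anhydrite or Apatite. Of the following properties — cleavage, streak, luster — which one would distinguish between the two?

Cleavage: Anhydrite three at 90°, Apatite poor — different.
Streak: both white — identical.
Luster: both vitreous — identical.
Of the listed properties, cleavage is the one that separates them.

cleavage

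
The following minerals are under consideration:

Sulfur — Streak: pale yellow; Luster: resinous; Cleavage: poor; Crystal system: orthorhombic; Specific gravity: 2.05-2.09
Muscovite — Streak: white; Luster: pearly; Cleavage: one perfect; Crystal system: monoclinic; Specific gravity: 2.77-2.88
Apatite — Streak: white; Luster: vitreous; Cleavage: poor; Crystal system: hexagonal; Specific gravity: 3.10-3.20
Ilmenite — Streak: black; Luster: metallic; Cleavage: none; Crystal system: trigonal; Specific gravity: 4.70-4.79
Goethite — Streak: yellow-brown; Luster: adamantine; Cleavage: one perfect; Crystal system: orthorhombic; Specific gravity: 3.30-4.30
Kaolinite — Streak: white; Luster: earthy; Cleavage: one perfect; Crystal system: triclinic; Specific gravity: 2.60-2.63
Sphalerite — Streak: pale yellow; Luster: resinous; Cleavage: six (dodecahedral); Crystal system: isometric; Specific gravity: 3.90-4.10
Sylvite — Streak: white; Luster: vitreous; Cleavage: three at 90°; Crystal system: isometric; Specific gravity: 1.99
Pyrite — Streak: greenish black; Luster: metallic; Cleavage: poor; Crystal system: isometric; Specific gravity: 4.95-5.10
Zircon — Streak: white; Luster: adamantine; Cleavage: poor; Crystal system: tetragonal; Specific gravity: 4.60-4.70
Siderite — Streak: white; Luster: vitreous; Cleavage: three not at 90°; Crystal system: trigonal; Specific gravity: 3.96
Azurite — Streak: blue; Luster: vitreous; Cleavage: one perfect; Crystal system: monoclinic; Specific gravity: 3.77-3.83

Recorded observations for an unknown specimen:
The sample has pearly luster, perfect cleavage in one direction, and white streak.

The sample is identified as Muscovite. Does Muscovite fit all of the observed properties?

Pearly luster — matches Muscovite (pearly luster).
Perfect cleavage in one direction — matches Muscovite (cleavage one perfect).
White streak — matches Muscovite (white streak).
Nothing contradicts Muscovite.

Consistent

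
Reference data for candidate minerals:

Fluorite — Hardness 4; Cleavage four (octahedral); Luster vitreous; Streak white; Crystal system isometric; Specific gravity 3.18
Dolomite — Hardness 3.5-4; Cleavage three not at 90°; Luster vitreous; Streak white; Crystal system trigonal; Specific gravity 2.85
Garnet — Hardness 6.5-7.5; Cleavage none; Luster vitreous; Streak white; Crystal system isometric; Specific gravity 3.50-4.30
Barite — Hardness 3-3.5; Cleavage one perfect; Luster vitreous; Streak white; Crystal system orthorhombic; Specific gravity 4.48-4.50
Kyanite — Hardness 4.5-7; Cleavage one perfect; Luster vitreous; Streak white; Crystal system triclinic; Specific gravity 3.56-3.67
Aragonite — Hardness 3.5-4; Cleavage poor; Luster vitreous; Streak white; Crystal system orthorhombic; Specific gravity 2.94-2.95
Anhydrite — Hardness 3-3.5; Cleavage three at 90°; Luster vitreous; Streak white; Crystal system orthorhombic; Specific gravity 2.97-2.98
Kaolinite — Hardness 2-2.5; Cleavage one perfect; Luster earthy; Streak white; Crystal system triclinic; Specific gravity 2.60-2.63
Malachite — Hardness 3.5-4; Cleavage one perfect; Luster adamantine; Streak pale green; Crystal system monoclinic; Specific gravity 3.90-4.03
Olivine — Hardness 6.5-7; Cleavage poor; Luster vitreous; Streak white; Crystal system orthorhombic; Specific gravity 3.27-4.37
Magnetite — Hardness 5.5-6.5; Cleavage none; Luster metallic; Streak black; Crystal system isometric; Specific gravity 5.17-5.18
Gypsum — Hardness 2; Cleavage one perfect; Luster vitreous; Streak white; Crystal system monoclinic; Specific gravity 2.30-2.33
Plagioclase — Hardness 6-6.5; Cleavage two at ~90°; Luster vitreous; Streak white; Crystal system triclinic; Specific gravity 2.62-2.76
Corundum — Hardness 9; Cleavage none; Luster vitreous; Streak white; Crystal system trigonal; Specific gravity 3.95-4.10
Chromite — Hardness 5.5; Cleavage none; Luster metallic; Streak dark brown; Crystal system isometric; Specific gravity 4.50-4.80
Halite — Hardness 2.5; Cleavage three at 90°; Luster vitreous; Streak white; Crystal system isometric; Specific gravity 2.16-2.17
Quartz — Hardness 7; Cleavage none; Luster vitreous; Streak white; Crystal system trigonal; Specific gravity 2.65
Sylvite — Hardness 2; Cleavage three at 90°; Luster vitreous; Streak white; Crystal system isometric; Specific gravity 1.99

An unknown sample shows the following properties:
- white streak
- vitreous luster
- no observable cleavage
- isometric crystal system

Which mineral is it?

Garnet

White streak excludes Malachite, Magnetite, Chromite.
Vitreous luster excludes Kaolinite.
No observable cleavage — leaves Garnet, Corundum, Quartz.
Isometric crystal system — narrows the field to Garnet.
Garnet is the sole remaining match.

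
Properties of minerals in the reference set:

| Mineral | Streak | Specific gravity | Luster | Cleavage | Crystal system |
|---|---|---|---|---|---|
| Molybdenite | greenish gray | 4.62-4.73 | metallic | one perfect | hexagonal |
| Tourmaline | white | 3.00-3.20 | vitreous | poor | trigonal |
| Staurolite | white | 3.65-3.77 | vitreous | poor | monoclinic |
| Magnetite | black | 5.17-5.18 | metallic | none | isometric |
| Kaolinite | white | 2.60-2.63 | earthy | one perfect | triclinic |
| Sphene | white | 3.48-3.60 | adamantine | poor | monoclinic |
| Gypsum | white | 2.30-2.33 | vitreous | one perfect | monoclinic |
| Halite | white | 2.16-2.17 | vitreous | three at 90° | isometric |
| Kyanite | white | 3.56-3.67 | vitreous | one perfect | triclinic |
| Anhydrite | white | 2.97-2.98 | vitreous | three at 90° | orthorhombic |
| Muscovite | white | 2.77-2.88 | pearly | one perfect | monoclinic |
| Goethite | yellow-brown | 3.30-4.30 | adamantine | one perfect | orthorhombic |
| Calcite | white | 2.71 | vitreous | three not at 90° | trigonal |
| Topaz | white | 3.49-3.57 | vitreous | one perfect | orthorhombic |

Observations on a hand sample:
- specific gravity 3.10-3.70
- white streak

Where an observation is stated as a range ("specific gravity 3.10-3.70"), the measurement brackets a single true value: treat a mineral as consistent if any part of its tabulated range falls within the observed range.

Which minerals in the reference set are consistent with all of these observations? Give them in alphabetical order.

Kyanite, Sphene, Staurolite, Topaz, Tourmaline

Specific gravity 3.10-3.70: only Tourmaline, Staurolite, Sphene, Kyanite, Goethite, Topaz remain.
White streak excludes Goethite.
The minerals that satisfy all observations are Kyanite, Sphene, Staurolite, Topaz, Tourmaline.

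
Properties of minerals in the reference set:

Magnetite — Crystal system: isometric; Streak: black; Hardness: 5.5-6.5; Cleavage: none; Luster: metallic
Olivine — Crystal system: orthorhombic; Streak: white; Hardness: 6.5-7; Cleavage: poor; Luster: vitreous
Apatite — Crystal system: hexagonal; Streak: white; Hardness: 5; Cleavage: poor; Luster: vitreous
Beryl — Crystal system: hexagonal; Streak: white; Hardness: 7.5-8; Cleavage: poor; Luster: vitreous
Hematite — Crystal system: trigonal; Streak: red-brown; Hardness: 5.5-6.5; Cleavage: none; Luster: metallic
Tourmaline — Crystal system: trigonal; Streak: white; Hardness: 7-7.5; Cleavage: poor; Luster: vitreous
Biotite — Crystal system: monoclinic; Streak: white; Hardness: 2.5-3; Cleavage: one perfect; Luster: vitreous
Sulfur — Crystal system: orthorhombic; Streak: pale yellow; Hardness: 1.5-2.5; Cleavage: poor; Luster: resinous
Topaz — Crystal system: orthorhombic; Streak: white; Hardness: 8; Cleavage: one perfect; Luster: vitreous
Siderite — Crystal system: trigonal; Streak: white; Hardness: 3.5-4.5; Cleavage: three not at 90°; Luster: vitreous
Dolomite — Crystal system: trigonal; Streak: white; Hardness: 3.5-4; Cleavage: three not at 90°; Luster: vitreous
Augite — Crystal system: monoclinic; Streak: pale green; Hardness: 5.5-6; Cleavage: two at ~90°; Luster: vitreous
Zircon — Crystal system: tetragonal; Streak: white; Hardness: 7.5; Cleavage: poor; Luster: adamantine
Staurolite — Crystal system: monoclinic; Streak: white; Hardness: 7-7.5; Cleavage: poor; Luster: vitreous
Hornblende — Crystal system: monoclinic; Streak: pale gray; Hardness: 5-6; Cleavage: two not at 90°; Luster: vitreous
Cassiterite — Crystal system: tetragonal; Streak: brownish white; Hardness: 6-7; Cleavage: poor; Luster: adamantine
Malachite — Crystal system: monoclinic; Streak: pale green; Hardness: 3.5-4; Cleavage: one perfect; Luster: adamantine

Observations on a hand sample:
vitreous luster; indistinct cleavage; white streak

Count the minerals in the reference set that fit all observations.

5

Vitreous luster excludes Magnetite, Hematite, Sulfur, Zircon, Cassiterite, Malachite.
Indistinct cleavage: leaves Olivine, Apatite, Beryl, Tourmaline, Staurolite.
White streak: every remaining candidate is consistent.
Consistent with every observation: Apatite, Beryl, Olivine, Staurolite, Tourmaline.
That is 5 minerals.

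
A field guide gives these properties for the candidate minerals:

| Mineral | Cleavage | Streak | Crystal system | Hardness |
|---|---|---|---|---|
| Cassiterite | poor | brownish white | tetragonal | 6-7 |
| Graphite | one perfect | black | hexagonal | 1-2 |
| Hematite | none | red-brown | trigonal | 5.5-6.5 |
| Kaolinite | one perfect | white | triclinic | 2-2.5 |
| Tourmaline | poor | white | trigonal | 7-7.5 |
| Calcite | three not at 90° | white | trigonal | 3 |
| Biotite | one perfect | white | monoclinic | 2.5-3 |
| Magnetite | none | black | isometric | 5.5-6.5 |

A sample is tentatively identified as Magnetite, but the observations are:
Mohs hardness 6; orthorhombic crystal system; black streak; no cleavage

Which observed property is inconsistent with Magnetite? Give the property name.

crystal system

Mohs hardness 6: Magnetite has hardness 5.5-6.5 — matches.
Orthorhombic crystal system: Magnetite has isometric system — does not match.
Black streak: Magnetite has black streak — matches.
No cleavage: Magnetite has cleavage none — matches.
Everything matches except the crystal system.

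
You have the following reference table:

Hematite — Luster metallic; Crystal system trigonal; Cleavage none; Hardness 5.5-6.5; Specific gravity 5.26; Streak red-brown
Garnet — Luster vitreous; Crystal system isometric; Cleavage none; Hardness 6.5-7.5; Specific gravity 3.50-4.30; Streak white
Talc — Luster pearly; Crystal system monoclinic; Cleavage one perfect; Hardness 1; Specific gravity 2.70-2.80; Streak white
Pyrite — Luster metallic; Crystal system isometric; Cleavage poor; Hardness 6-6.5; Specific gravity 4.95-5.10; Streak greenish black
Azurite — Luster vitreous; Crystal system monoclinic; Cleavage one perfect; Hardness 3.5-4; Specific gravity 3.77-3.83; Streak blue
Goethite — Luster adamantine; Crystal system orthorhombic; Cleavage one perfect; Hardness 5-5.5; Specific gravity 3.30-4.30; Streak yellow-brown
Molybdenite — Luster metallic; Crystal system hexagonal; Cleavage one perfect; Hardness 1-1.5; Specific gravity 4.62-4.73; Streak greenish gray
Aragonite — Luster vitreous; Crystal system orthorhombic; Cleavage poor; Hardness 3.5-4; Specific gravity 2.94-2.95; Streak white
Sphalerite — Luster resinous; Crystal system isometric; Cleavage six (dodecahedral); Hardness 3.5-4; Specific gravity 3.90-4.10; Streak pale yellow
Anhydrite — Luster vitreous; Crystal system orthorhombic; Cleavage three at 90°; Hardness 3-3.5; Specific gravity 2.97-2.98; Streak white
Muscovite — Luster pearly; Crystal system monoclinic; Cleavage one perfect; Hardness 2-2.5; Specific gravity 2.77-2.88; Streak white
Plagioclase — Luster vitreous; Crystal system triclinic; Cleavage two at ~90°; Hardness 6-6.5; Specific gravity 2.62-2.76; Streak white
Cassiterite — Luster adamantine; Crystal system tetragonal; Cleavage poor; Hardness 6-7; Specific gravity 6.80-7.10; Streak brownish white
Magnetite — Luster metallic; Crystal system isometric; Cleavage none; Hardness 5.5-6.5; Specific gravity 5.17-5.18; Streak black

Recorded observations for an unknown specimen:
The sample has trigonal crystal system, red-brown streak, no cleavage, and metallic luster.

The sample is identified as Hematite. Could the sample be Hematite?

Trigonal crystal system — fits Hematite (trigonal system).
Red-brown streak — fits Hematite (red-brown streak).
No cleavage — fits Hematite (cleavage none).
Metallic luster — fits Hematite (metallic luster).
Nothing contradicts Hematite.

Yes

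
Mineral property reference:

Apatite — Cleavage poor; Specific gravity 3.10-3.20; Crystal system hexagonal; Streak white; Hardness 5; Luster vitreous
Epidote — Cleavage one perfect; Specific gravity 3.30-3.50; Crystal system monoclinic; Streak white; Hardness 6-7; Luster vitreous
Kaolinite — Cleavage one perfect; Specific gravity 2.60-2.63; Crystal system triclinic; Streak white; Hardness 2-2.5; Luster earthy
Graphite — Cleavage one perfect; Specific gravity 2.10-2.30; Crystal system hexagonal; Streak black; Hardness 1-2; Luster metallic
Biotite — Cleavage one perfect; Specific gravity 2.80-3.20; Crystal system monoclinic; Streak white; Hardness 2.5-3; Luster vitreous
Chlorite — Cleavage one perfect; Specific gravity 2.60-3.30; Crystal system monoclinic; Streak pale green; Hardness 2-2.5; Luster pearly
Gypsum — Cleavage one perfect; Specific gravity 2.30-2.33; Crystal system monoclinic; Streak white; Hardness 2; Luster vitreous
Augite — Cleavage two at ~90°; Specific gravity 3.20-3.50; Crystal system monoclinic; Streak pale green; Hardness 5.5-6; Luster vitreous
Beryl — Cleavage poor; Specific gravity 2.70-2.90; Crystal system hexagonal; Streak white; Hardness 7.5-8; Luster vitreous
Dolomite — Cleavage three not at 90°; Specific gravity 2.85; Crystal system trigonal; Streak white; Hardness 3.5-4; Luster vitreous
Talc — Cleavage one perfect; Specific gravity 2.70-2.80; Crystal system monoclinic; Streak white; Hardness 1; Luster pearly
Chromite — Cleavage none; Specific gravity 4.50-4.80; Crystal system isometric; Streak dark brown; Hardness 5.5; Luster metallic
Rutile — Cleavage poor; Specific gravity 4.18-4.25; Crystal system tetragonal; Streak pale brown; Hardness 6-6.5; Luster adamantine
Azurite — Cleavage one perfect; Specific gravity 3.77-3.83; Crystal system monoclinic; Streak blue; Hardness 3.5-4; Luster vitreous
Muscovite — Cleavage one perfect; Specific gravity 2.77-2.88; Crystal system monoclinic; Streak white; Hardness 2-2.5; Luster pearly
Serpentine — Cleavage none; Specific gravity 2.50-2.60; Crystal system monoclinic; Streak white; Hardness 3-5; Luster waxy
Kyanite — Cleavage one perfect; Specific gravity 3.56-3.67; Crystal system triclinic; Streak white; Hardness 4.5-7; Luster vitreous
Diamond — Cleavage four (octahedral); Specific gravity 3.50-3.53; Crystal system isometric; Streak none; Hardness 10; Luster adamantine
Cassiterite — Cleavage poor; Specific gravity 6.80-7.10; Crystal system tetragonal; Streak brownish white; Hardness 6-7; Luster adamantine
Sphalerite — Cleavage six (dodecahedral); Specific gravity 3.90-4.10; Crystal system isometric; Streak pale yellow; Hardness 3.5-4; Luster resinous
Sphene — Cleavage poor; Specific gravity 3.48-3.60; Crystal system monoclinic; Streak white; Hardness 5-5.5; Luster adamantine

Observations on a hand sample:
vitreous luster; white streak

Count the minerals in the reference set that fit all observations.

Vitreous luster: Apatite, Epidote, Biotite, Gypsum, Augite, Beryl, Dolomite, Azurite, Kyanite remain.
White streak rules out Augite, Azurite.
Remaining candidates: Apatite, Beryl, Biotite, Dolomite, Epidote, Gypsum, Kyanite.
That is 7 minerals.

7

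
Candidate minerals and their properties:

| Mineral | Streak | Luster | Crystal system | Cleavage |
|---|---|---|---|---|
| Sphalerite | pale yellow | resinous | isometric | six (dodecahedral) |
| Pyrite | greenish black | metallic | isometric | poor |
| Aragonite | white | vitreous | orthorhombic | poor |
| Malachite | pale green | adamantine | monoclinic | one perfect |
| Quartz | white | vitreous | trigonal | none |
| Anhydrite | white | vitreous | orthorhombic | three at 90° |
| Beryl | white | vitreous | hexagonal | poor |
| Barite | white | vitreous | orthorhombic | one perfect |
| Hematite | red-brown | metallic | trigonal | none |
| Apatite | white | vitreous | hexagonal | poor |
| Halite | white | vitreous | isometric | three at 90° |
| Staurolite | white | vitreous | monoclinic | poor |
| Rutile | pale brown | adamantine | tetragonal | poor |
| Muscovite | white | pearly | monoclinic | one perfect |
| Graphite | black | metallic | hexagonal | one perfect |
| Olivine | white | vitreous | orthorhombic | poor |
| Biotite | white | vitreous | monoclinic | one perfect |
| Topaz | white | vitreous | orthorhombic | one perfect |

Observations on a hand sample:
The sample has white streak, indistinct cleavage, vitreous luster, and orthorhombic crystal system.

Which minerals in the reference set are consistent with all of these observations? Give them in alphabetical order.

Aragonite, Olivine

White streak rules out Sphalerite, Pyrite, Malachite, Hematite, Rutile, Graphite.
Indistinct cleavage — only Aragonite, Beryl, Apatite, Staurolite, Olivine remain.
Vitreous luster — consistent with all remaining minerals.
Orthorhombic crystal system — leaves Aragonite, Olivine.
The minerals that satisfy all observations are Aragonite, Olivine.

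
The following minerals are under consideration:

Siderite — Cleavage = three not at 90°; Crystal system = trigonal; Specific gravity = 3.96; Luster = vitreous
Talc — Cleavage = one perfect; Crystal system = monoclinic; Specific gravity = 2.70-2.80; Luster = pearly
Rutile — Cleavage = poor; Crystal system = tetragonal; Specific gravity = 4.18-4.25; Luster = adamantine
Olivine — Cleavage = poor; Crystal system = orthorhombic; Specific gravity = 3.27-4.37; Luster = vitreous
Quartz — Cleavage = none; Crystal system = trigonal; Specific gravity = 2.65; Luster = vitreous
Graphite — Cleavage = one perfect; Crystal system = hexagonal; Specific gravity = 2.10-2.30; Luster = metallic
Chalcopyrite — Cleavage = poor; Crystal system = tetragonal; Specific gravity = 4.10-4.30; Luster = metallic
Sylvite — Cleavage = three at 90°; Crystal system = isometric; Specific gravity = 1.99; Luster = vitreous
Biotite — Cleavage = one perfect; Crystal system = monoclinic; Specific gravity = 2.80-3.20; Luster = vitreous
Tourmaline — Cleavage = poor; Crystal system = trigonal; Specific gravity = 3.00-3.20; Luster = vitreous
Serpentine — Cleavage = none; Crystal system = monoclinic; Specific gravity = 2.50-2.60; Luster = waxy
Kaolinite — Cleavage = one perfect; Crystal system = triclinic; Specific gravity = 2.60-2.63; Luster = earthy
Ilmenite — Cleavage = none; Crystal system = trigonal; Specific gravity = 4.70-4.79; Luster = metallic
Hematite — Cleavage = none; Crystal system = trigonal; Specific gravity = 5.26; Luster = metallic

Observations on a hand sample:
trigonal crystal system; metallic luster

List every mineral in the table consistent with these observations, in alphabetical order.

Hematite, Ilmenite

Trigonal crystal system — Siderite, Quartz, Tourmaline, Ilmenite, Hematite remain.
Metallic luster — Ilmenite, Hematite remain.
Remaining candidates: Hematite, Ilmenite.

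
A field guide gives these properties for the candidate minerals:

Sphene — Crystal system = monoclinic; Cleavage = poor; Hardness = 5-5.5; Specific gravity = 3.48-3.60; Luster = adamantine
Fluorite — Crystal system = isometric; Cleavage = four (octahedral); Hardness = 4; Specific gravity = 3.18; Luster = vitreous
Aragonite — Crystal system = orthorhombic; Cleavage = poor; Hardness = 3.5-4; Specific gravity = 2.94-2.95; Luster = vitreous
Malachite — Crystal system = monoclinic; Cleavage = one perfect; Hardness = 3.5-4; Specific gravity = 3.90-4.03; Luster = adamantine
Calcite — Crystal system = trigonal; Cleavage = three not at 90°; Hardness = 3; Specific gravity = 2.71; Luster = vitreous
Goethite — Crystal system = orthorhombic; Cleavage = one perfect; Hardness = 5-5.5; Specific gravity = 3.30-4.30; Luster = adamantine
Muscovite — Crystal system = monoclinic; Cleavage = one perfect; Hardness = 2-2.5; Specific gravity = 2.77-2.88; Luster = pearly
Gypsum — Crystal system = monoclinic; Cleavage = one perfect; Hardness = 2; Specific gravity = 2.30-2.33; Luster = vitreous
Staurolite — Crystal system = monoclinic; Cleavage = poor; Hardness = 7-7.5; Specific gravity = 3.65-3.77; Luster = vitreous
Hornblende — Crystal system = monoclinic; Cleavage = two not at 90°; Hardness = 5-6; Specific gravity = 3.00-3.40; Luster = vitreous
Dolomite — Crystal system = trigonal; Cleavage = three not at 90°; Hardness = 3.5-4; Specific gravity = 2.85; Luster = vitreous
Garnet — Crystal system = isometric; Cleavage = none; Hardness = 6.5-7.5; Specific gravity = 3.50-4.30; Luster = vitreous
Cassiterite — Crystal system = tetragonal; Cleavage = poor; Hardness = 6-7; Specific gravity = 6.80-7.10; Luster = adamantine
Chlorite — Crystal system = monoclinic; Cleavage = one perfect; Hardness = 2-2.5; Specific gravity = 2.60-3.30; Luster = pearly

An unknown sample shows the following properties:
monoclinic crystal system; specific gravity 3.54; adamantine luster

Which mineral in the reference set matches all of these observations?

Sphene

Monoclinic crystal system — leaves Sphene, Malachite, Muscovite, Gypsum, Staurolite, Hornblende, Chlorite.
Specific gravity 3.54 — leaves Sphene.
Adamantine luster — all remaining candidates fit.
Only Sphene satisfies all observations.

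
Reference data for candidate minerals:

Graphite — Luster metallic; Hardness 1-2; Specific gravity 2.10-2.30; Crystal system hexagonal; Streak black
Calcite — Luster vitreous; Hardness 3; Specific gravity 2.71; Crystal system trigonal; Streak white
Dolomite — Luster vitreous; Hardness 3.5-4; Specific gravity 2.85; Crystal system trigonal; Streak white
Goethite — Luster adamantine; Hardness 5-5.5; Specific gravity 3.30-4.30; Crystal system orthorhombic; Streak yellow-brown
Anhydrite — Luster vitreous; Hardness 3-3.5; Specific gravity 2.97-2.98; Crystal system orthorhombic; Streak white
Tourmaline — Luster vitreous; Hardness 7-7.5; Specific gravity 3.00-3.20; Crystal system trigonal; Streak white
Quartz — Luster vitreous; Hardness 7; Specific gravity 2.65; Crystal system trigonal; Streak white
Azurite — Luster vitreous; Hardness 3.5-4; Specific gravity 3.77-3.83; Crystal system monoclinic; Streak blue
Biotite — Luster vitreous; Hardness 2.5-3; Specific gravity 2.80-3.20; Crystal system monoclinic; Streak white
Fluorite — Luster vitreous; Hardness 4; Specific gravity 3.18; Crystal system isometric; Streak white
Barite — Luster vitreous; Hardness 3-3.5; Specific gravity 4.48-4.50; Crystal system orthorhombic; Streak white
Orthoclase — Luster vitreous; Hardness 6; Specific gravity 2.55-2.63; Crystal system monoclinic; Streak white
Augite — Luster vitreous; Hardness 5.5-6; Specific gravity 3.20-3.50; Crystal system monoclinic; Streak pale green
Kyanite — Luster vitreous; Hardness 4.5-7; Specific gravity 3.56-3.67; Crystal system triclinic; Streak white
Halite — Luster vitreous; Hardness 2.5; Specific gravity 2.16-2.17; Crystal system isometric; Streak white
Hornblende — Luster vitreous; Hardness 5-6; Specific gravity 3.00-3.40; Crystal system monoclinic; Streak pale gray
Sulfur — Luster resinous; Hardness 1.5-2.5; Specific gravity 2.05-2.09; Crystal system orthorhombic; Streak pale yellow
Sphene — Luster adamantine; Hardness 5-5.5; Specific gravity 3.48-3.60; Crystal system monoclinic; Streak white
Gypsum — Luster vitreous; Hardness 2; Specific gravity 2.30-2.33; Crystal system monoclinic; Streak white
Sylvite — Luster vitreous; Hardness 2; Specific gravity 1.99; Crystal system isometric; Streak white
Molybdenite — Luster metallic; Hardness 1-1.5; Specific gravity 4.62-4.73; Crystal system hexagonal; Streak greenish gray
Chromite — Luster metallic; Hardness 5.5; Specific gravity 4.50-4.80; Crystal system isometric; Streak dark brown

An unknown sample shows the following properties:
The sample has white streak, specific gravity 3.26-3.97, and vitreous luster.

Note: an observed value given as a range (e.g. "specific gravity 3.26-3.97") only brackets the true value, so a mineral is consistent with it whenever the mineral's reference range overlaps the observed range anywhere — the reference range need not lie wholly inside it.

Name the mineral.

Kyanite

White streak: only Calcite, Dolomite, Anhydrite, Tourmaline, Quartz, Biotite, Fluorite, Barite, Orthoclase, Kyanite, Halite, Sphene, Gypsum, Sylvite remain.
Specific gravity 3.26-3.97: only Kyanite, Sphene remain.
Vitreous luster is inconsistent with Sphene.
Kyanite is the sole remaining match.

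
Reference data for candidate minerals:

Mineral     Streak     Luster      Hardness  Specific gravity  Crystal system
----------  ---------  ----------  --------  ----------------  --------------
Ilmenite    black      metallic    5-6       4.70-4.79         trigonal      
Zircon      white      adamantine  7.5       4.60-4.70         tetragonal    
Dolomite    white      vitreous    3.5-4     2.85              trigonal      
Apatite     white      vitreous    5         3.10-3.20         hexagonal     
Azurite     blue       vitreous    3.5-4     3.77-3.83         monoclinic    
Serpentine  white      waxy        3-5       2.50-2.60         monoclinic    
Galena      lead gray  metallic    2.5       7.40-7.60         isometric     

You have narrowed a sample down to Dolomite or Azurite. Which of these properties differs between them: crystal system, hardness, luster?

crystal system

Crystal system: Dolomite trigonal, Azurite monoclinic — different.
Hardness: both 3.5-4 — no difference.
Luster: both vitreous — no difference.
Only crystal system differs between Dolomite and Azurite among the listed tests.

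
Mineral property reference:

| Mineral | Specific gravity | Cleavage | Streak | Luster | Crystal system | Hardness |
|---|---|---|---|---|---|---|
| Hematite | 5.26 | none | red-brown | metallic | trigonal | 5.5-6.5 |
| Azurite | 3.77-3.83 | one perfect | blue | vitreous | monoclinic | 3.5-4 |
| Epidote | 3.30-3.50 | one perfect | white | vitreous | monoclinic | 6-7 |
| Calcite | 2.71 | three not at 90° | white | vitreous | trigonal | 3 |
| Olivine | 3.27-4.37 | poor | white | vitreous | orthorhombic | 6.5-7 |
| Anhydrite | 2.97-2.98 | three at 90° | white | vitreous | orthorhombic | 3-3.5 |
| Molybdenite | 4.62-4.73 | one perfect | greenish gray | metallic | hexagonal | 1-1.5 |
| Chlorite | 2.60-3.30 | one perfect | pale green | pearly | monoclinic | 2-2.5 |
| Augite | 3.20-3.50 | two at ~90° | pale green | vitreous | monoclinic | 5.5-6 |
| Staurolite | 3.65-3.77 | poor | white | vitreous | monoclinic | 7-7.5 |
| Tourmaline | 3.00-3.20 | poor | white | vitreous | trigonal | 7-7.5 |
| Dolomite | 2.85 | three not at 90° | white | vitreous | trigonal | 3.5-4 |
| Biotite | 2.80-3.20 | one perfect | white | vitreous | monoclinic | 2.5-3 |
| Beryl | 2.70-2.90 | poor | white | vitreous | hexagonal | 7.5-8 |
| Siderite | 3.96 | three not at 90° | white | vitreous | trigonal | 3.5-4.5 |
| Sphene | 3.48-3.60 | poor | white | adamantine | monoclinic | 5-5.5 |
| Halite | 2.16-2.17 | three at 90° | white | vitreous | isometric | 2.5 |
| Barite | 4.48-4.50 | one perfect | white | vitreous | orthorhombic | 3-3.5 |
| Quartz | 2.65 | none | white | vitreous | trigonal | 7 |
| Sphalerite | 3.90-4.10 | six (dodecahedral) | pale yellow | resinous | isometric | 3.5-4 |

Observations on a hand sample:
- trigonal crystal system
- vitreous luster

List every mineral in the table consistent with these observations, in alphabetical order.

Trigonal crystal system: Hematite, Calcite, Tourmaline, Dolomite, Siderite, Quartz remain.
Vitreous luster is inconsistent with Hematite.
Consistent with every observation: Calcite, Dolomite, Quartz, Siderite, Tourmaline.

Calcite, Dolomite, Quartz, Siderite, Tourmaline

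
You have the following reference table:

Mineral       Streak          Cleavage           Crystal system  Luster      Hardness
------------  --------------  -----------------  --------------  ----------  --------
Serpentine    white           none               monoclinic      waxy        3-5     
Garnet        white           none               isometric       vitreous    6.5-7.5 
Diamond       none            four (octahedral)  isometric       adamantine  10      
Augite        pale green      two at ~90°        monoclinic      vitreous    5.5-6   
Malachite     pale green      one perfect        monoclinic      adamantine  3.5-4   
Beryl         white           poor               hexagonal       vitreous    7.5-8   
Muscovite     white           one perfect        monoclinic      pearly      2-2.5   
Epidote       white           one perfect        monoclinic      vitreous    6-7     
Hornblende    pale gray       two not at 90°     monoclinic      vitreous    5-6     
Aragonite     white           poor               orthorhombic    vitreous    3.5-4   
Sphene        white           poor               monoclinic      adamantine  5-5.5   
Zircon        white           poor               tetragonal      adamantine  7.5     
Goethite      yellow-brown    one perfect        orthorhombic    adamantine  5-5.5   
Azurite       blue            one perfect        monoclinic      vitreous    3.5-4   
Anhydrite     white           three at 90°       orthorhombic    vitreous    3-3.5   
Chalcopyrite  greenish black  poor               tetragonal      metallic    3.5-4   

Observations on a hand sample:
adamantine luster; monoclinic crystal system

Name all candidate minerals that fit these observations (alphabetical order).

Adamantine luster: narrows the field to Diamond, Malachite, Sphene, Zircon, Goethite.
Monoclinic crystal system: Malachite, Sphene remain.
The minerals that satisfy all observations are Malachite, Sphene.

Malachite, Sphene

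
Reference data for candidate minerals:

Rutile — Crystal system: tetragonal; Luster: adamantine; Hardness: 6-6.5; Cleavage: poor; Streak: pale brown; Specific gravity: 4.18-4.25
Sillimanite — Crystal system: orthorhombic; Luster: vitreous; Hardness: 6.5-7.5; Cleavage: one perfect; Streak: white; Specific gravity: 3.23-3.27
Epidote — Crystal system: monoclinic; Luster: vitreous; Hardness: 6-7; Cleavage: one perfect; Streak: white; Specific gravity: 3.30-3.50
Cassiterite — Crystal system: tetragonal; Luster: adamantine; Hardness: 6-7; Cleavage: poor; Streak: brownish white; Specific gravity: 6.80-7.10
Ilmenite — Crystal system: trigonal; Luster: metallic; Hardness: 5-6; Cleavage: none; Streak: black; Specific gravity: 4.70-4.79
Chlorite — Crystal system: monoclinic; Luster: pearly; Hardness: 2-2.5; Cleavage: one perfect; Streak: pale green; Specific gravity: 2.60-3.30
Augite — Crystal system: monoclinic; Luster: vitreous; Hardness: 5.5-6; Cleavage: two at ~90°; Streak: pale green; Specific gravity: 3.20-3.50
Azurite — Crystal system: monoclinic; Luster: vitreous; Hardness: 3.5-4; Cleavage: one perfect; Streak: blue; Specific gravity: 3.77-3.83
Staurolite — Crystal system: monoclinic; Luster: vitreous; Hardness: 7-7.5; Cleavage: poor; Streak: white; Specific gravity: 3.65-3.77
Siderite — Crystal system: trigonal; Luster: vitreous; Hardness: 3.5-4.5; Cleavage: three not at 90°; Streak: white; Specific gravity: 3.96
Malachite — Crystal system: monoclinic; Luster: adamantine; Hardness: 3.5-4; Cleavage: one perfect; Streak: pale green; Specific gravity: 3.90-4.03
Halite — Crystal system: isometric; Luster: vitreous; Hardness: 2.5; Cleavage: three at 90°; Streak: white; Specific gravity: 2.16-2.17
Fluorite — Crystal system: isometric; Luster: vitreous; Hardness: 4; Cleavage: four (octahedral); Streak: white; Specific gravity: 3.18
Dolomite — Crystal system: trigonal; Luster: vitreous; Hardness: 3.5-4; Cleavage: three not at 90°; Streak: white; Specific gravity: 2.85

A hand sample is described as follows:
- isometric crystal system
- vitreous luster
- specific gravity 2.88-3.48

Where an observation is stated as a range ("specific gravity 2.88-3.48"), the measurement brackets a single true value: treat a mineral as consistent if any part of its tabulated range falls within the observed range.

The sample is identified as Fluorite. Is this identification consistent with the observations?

Isometric crystal system — is consistent with Fluorite (isometric system).
Vitreous luster — is consistent with Fluorite (vitreous luster).
Specific gravity 2.88-3.48 — is consistent with Fluorite (SG 3.18).
Nothing contradicts Fluorite.

Consistent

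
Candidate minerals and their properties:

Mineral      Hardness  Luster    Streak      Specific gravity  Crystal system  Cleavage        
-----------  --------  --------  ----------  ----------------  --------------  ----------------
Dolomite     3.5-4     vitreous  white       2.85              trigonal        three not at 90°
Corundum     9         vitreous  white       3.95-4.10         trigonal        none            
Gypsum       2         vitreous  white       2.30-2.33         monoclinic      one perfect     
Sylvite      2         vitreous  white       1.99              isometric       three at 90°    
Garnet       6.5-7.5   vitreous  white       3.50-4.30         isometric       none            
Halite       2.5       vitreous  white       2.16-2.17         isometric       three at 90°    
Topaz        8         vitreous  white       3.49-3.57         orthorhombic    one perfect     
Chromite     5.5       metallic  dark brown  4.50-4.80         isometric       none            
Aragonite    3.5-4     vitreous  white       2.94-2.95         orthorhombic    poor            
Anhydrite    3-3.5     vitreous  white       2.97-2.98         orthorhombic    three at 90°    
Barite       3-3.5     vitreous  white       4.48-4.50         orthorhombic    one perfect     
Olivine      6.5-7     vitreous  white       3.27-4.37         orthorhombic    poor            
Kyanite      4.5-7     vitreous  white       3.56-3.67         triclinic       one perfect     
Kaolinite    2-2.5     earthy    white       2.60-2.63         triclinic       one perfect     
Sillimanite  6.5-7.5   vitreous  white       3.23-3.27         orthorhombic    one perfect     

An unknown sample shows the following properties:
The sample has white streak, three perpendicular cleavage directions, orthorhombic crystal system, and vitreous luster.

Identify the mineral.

Anhydrite

White streak rules out Chromite.
Three perpendicular cleavage directions — narrows the field to Sylvite, Halite, Anhydrite.
Orthorhombic crystal system — only Anhydrite remains.
Vitreous luster — every remaining candidate is consistent.
Only Anhydrite satisfies all observations.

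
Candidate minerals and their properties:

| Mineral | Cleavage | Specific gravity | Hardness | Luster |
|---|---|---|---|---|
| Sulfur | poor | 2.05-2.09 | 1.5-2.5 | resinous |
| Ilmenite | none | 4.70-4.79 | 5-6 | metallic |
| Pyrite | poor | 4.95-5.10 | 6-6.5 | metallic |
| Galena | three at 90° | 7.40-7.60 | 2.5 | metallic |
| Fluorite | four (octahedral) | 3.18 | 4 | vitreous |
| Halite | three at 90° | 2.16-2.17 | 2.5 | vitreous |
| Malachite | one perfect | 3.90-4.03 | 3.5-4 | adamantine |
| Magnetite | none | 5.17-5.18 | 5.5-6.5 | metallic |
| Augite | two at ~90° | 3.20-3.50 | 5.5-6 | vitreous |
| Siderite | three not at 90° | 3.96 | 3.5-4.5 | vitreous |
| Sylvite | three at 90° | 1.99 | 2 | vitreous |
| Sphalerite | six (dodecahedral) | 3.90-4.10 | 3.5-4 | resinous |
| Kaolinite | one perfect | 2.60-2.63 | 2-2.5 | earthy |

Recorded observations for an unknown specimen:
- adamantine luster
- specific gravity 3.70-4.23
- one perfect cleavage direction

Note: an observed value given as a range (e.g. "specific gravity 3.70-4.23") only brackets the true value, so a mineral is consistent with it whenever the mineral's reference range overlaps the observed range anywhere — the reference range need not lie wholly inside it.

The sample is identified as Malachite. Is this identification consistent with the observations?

Consistent

Adamantine luster — matches Malachite (adamantine luster).
Specific gravity 3.70-4.23 — matches Malachite (SG 3.90-4.03).
One perfect cleavage direction — matches Malachite (cleavage one perfect).
All observations are consistent with the tabulated values for Malachite.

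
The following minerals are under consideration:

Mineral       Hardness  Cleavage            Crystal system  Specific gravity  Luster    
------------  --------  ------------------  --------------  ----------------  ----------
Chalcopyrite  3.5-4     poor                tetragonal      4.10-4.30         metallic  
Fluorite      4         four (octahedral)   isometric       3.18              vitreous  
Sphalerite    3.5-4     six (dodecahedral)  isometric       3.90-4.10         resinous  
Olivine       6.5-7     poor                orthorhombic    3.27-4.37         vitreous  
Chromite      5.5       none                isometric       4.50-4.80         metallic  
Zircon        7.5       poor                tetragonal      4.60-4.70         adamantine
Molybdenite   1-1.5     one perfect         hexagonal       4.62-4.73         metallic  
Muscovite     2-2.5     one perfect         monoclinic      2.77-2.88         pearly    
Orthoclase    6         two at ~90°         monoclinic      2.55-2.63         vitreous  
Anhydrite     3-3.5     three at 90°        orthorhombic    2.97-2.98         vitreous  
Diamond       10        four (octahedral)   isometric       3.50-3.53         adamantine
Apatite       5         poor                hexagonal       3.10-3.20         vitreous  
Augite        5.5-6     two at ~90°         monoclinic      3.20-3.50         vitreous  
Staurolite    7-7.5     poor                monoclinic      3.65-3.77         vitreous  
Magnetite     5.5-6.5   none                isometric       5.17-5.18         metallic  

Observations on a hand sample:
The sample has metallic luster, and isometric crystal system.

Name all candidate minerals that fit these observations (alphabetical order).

Chromite, Magnetite

Metallic luster — leaves Chalcopyrite, Chromite, Molybdenite, Magnetite.
Isometric crystal system eliminates Chalcopyrite, Molybdenite.
Remaining candidates: Chromite, Magnetite.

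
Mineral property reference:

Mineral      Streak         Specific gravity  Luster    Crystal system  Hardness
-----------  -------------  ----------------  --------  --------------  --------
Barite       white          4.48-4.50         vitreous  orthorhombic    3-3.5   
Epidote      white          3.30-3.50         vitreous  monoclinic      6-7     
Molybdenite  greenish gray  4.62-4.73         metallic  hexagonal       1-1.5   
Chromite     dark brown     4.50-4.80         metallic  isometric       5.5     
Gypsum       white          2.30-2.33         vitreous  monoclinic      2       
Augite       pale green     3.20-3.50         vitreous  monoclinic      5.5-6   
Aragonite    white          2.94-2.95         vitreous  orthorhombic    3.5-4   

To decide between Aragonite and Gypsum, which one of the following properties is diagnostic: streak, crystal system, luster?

crystal system

Streak: both white — same for both.
Crystal system: Aragonite orthorhombic, Gypsum monoclinic — different.
Luster: both vitreous — same for both.
Only crystal system differs between Aragonite and Gypsum among the listed tests.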